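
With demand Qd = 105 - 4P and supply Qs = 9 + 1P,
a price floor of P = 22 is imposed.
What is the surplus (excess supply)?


At P = 22:
Qd = 105 - 4*22 = 17
Qs = 9 + 1*22 = 31
Surplus = Qs - Qd = 31 - 17 = 14

14


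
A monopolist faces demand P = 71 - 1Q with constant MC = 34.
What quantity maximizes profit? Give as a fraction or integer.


TR = P*Q = (71 - 1Q)Q = 71Q - 1Q^2
MR = dTR/dQ = 71 - 2Q
Set MR = MC:
71 - 2Q = 34
37 = 2Q
Q* = 37/2 = 37/2

37/2


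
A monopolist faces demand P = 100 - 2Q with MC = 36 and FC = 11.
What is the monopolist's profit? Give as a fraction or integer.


MR = MC: 100 - 4Q = 36
Q* = 16
P* = 100 - 2*16 = 68
Profit = (P* - MC)*Q* - FC
= (68 - 36)*16 - 11
= 32*16 - 11
= 512 - 11 = 501

501


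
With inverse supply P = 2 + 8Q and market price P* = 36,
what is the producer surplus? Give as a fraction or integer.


Minimum supply price (at Q=0): P_min = 2
Quantity supplied at P* = 36:
Q* = (36 - 2)/8 = 17/4
PS = (1/2) * Q* * (P* - P_min)
PS = (1/2) * 17/4 * (36 - 2)
PS = (1/2) * 17/4 * 34 = 289/4

289/4


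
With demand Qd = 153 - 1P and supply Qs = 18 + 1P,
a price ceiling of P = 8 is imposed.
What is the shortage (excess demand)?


At P = 8:
Qd = 153 - 1*8 = 145
Qs = 18 + 1*8 = 26
Shortage = Qd - Qs = 145 - 26 = 119

119


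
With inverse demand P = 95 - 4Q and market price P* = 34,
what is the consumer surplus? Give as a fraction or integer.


Maximum willingness to pay (at Q=0): P_max = 95
Quantity demanded at P* = 34:
Q* = (95 - 34)/4 = 61/4
CS = (1/2) * Q* * (P_max - P*)
CS = (1/2) * 61/4 * (95 - 34)
CS = (1/2) * 61/4 * 61 = 3721/8

3721/8


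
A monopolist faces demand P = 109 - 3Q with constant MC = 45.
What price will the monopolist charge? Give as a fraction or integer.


MR = 109 - 6Q
Set MR = MC: 109 - 6Q = 45
Q* = 32/3
Substitute into demand:
P* = 109 - 3*32/3 = 77

77


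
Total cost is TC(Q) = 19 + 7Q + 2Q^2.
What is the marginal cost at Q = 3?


MC = dTC/dQ = 7 + 2*2*Q
At Q = 3:
MC = 7 + 4*3
MC = 7 + 12 = 19

19


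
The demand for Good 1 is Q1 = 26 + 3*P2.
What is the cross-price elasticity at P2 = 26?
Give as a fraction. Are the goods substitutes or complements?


dQ1/dP2 = 3
At P2 = 26: Q1 = 26 + 3*26 = 104
Exy = (dQ1/dP2)(P2/Q1) = 3 * 26 / 104 = 3/4
Since Exy > 0, the goods are substitutes.

3/4 (substitutes)


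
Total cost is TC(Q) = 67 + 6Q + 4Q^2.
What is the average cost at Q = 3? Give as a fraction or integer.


TC(3) = 67 + 6*3 + 4*3^2
TC(3) = 67 + 18 + 36 = 121
AC = TC/Q = 121/3 = 121/3

121/3


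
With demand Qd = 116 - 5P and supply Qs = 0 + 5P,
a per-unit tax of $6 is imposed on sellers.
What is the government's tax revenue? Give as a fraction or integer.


With tax on sellers, new supply: Qs' = 0 + 5(P - 6)
= 5P - 30
New equilibrium quantity:
Q_new = 43
Tax revenue = tax * Q_new = 6 * 43 = 258

258


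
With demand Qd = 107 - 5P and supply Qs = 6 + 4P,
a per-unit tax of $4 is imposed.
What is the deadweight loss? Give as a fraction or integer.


Pre-tax equilibrium quantity: Q* = 458/9
Post-tax equilibrium quantity: Q_tax = 42
Reduction in quantity: Q* - Q_tax = 80/9
DWL = (1/2) * tax * (Q* - Q_tax)
DWL = (1/2) * 4 * 80/9 = 160/9

160/9


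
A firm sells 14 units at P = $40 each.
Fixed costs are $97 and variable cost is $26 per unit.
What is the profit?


Total Revenue = P * Q = 40 * 14 = $560
Total Cost = FC + VC*Q = 97 + 26*14 = $461
Profit = TR - TC = 560 - 461 = $99

$99


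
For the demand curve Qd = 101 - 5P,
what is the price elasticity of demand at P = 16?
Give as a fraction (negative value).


dQ/dP = -5
At P = 16: Q = 101 - 5*16 = 21
E = (dQ/dP)(P/Q) = (-5)(16/21) = -80/21

-80/21


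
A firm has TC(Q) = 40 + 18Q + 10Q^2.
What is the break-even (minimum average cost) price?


AC(Q) = 40/Q + 18 + 10Q
To minimize: dAC/dQ = -40/Q^2 + 10 = 0
Q^2 = 40/10 = 4
Q* = 2
Min AC = 40/2 + 18 + 10*2
Min AC = 20 + 18 + 20 = 58

58


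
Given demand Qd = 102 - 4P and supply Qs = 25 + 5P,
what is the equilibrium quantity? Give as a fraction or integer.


First find equilibrium price:
102 - 4P = 25 + 5P
P* = 77/9 = 77/9
Then substitute into demand:
Q* = 102 - 4 * 77/9 = 610/9

610/9


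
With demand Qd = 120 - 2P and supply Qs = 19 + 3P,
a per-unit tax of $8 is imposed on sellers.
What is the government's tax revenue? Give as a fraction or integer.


With tax on sellers, new supply: Qs' = 19 + 3(P - 8)
= 3P - 5
New equilibrium quantity:
Q_new = 70
Tax revenue = tax * Q_new = 8 * 70 = 560

560


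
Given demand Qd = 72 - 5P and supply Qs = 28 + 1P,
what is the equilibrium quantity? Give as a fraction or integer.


First find equilibrium price:
72 - 5P = 28 + 1P
P* = 44/6 = 22/3
Then substitute into demand:
Q* = 72 - 5 * 22/3 = 106/3

106/3


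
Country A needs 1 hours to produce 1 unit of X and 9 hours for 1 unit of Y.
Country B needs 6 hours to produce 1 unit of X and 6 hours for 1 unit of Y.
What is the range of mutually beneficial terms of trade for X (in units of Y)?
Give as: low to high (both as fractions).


Opportunity cost of X for Country A = hours_X / hours_Y = 1/9 = 1/9 units of Y
Opportunity cost of X for Country B = hours_X / hours_Y = 6/6 = 1 units of Y
Terms of trade must be between the two opportunity costs.
Range: 1/9 to 1

1/9 to 1


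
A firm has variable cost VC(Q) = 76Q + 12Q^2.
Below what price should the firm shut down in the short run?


AVC(Q) = VC(Q)/Q = 76 + 12Q
AVC is increasing in Q, so minimum AVC is at Q -> 0+.
Min AVC = 76
The firm should shut down if P < 76.

76


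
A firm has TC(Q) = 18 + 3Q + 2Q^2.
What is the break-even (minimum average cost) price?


AC(Q) = 18/Q + 3 + 2Q
To minimize: dAC/dQ = -18/Q^2 + 2 = 0
Q^2 = 18/2 = 9
Q* = 3
Min AC = 18/3 + 3 + 2*3
Min AC = 6 + 3 + 6 = 15

15


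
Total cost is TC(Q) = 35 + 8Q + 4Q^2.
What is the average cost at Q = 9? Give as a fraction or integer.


TC(9) = 35 + 8*9 + 4*9^2
TC(9) = 35 + 72 + 324 = 431
AC = TC/Q = 431/9 = 431/9

431/9


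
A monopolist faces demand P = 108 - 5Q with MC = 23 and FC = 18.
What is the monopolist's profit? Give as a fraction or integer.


MR = MC: 108 - 10Q = 23
Q* = 17/2
P* = 108 - 5*17/2 = 131/2
Profit = (P* - MC)*Q* - FC
= (131/2 - 23)*17/2 - 18
= 85/2*17/2 - 18
= 1445/4 - 18 = 1373/4

1373/4


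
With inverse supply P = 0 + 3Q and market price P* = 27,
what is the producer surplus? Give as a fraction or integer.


Minimum supply price (at Q=0): P_min = 0
Quantity supplied at P* = 27:
Q* = (27 - 0)/3 = 9
PS = (1/2) * Q* * (P* - P_min)
PS = (1/2) * 9 * (27 - 0)
PS = (1/2) * 9 * 27 = 243/2

243/2


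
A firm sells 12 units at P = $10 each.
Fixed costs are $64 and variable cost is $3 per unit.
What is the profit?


Total Revenue = P * Q = 10 * 12 = $120
Total Cost = FC + VC*Q = 64 + 3*12 = $100
Profit = TR - TC = 120 - 100 = $20

$20


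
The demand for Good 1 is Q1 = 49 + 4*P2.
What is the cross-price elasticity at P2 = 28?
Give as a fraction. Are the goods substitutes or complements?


dQ1/dP2 = 4
At P2 = 28: Q1 = 49 + 4*28 = 161
Exy = (dQ1/dP2)(P2/Q1) = 4 * 28 / 161 = 16/23
Since Exy > 0, the goods are substitutes.

16/23 (substitutes)


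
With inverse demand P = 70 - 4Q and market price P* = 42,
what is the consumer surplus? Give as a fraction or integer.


Maximum willingness to pay (at Q=0): P_max = 70
Quantity demanded at P* = 42:
Q* = (70 - 42)/4 = 7
CS = (1/2) * Q* * (P_max - P*)
CS = (1/2) * 7 * (70 - 42)
CS = (1/2) * 7 * 28 = 98

98


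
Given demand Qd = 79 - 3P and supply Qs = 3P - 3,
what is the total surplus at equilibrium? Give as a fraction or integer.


Find equilibrium: 79 - 3P = 3P - 3
79 + 3 = 6P
P* = 82/6 = 41/3
Q* = 3*41/3 - 3 = 38
Inverse demand: P = 79/3 - Q/3, so P_max = 79/3
Inverse supply: P = 1 + Q/3, so P_min = 1
CS = (1/2) * 38 * (79/3 - 41/3) = 722/3
PS = (1/2) * 38 * (41/3 - 1) = 722/3
TS = CS + PS = 722/3 + 722/3 = 1444/3

1444/3


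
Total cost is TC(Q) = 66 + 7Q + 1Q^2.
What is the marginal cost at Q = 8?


MC = dTC/dQ = 7 + 2*1*Q
At Q = 8:
MC = 7 + 2*8
MC = 7 + 16 = 23

23


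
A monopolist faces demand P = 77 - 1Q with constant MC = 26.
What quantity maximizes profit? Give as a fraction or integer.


TR = P*Q = (77 - 1Q)Q = 77Q - 1Q^2
MR = dTR/dQ = 77 - 2Q
Set MR = MC:
77 - 2Q = 26
51 = 2Q
Q* = 51/2 = 51/2

51/2


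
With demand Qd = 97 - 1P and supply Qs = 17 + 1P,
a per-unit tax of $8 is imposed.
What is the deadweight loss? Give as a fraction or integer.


Pre-tax equilibrium quantity: Q* = 57
Post-tax equilibrium quantity: Q_tax = 53
Reduction in quantity: Q* - Q_tax = 4
DWL = (1/2) * tax * (Q* - Q_tax)
DWL = (1/2) * 8 * 4 = 16

16


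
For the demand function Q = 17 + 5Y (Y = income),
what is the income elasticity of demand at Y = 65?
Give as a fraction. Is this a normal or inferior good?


dQ/dY = 5
At Y = 65: Q = 17 + 5*65 = 342
Ey = (dQ/dY)(Y/Q) = 5 * 65 / 342 = 325/342
Since Ey > 0, this is a normal good.

325/342 (normal good)


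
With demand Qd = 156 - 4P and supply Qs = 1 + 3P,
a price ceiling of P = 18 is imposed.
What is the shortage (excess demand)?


At P = 18:
Qd = 156 - 4*18 = 84
Qs = 1 + 3*18 = 55
Shortage = Qd - Qs = 84 - 55 = 29

29


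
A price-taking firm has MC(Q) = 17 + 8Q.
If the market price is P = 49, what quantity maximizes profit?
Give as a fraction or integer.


In perfect competition, profit is maximized where P = MC.
49 = 17 + 8Q
32 = 8Q
Q* = 32/8 = 4

4


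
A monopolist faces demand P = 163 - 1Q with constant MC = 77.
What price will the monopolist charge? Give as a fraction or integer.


MR = 163 - 2Q
Set MR = MC: 163 - 2Q = 77
Q* = 43
Substitute into demand:
P* = 163 - 1*43 = 120

120


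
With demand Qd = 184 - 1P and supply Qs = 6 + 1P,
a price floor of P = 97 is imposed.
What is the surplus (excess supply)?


At P = 97:
Qd = 184 - 1*97 = 87
Qs = 6 + 1*97 = 103
Surplus = Qs - Qd = 103 - 87 = 16

16


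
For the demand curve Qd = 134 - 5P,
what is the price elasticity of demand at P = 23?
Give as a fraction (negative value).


dQ/dP = -5
At P = 23: Q = 134 - 5*23 = 19
E = (dQ/dP)(P/Q) = (-5)(23/19) = -115/19

-115/19


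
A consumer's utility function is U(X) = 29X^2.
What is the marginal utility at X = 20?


MU = dU/dX = 29*2*X^(2-1)
MU = 58*X^1
At X = 20:
MU = 58 * 20^1
MU = 58 * 20 = 1160

1160


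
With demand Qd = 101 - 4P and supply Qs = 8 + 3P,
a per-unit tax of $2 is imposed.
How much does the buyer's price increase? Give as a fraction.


With a per-unit tax, the buyer's price increase depends on relative slopes.
Supply slope: d = 3, Demand slope: b = 4
Buyer's price increase = d * tax / (b + d)
= 3 * 2 / (4 + 3)
= 6 / 7 = 6/7

6/7


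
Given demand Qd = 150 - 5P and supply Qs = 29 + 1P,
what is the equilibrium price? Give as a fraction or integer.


At equilibrium, Qd = Qs.
150 - 5P = 29 + 1P
150 - 29 = 5P + 1P
121 = 6P
P* = 121/6 = 121/6

121/6


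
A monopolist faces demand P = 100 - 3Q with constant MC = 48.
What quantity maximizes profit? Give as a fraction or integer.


TR = P*Q = (100 - 3Q)Q = 100Q - 3Q^2
MR = dTR/dQ = 100 - 6Q
Set MR = MC:
100 - 6Q = 48
52 = 6Q
Q* = 52/6 = 26/3

26/3


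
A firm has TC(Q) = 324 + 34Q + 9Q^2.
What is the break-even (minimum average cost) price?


AC(Q) = 324/Q + 34 + 9Q
To minimize: dAC/dQ = -324/Q^2 + 9 = 0
Q^2 = 324/9 = 36
Q* = 6
Min AC = 324/6 + 34 + 9*6
Min AC = 54 + 34 + 54 = 142

142


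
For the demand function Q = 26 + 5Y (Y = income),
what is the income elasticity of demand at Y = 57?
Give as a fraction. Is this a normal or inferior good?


dQ/dY = 5
At Y = 57: Q = 26 + 5*57 = 311
Ey = (dQ/dY)(Y/Q) = 5 * 57 / 311 = 285/311
Since Ey > 0, this is a normal good.

285/311 (normal good)


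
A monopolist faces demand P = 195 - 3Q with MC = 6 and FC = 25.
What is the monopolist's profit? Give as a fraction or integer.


MR = MC: 195 - 6Q = 6
Q* = 63/2
P* = 195 - 3*63/2 = 201/2
Profit = (P* - MC)*Q* - FC
= (201/2 - 6)*63/2 - 25
= 189/2*63/2 - 25
= 11907/4 - 25 = 11807/4

11807/4


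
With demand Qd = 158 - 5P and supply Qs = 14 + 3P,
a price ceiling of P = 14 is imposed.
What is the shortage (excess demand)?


At P = 14:
Qd = 158 - 5*14 = 88
Qs = 14 + 3*14 = 56
Shortage = Qd - Qs = 88 - 56 = 32

32


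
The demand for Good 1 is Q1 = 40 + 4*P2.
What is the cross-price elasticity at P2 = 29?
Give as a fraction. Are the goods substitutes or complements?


dQ1/dP2 = 4
At P2 = 29: Q1 = 40 + 4*29 = 156
Exy = (dQ1/dP2)(P2/Q1) = 4 * 29 / 156 = 29/39
Since Exy > 0, the goods are substitutes.

29/39 (substitutes)


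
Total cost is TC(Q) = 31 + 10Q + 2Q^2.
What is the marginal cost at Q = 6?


MC = dTC/dQ = 10 + 2*2*Q
At Q = 6:
MC = 10 + 4*6
MC = 10 + 24 = 34

34


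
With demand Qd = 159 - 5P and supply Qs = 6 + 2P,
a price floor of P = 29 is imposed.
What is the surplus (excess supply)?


At P = 29:
Qd = 159 - 5*29 = 14
Qs = 6 + 2*29 = 64
Surplus = Qs - Qd = 64 - 14 = 50

50


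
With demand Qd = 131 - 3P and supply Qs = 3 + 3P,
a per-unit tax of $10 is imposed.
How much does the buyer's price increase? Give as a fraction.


With a per-unit tax, the buyer's price increase depends on relative slopes.
Supply slope: d = 3, Demand slope: b = 3
Buyer's price increase = d * tax / (b + d)
= 3 * 10 / (3 + 3)
= 30 / 6 = 5

5


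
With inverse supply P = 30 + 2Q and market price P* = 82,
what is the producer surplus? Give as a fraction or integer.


Minimum supply price (at Q=0): P_min = 30
Quantity supplied at P* = 82:
Q* = (82 - 30)/2 = 26
PS = (1/2) * Q* * (P* - P_min)
PS = (1/2) * 26 * (82 - 30)
PS = (1/2) * 26 * 52 = 676

676


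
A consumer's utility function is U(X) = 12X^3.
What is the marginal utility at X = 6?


MU = dU/dX = 12*3*X^(3-1)
MU = 36*X^2
At X = 6:
MU = 36 * 6^2
MU = 36 * 36 = 1296

1296


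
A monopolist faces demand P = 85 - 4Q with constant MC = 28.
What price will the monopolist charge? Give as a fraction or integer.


MR = 85 - 8Q
Set MR = MC: 85 - 8Q = 28
Q* = 57/8
Substitute into demand:
P* = 85 - 4*57/8 = 113/2

113/2


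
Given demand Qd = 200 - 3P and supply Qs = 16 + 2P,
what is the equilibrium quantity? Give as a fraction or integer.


First find equilibrium price:
200 - 3P = 16 + 2P
P* = 184/5 = 184/5
Then substitute into demand:
Q* = 200 - 3 * 184/5 = 448/5

448/5


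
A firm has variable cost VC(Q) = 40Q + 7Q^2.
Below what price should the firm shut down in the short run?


AVC(Q) = VC(Q)/Q = 40 + 7Q
AVC is increasing in Q, so minimum AVC is at Q -> 0+.
Min AVC = 40
The firm should shut down if P < 40.

40


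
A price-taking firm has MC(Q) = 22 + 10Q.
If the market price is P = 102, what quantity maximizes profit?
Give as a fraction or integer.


In perfect competition, profit is maximized where P = MC.
102 = 22 + 10Q
80 = 10Q
Q* = 80/10 = 8

8


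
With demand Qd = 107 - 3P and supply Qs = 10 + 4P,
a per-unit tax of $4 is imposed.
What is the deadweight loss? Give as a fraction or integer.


Pre-tax equilibrium quantity: Q* = 458/7
Post-tax equilibrium quantity: Q_tax = 410/7
Reduction in quantity: Q* - Q_tax = 48/7
DWL = (1/2) * tax * (Q* - Q_tax)
DWL = (1/2) * 4 * 48/7 = 96/7

96/7


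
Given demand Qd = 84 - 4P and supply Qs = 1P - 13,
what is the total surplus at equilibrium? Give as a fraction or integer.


Find equilibrium: 84 - 4P = 1P - 13
84 + 13 = 5P
P* = 97/5 = 97/5
Q* = 1*97/5 - 13 = 32/5
Inverse demand: P = 21 - Q/4, so P_max = 21
Inverse supply: P = 13 + Q/1, so P_min = 13
CS = (1/2) * 32/5 * (21 - 97/5) = 128/25
PS = (1/2) * 32/5 * (97/5 - 13) = 512/25
TS = CS + PS = 128/25 + 512/25 = 128/5

128/5


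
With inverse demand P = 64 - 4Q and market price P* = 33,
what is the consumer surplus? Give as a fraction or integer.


Maximum willingness to pay (at Q=0): P_max = 64
Quantity demanded at P* = 33:
Q* = (64 - 33)/4 = 31/4
CS = (1/2) * Q* * (P_max - P*)
CS = (1/2) * 31/4 * (64 - 33)
CS = (1/2) * 31/4 * 31 = 961/8

961/8


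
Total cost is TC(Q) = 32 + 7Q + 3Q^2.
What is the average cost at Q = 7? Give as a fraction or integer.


TC(7) = 32 + 7*7 + 3*7^2
TC(7) = 32 + 49 + 147 = 228
AC = TC/Q = 228/7 = 228/7

228/7


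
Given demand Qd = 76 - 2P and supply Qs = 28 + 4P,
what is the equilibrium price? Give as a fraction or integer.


At equilibrium, Qd = Qs.
76 - 2P = 28 + 4P
76 - 28 = 2P + 4P
48 = 6P
P* = 48/6 = 8

8


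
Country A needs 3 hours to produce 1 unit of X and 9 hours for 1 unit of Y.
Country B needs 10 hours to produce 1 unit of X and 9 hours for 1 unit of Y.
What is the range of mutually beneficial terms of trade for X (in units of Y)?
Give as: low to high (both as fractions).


Opportunity cost of X for Country A = hours_X / hours_Y = 3/9 = 1/3 units of Y
Opportunity cost of X for Country B = hours_X / hours_Y = 10/9 = 10/9 units of Y
Terms of trade must be between the two opportunity costs.
Range: 1/3 to 10/9

1/3 to 10/9


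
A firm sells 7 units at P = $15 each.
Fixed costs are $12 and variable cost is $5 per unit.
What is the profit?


Total Revenue = P * Q = 15 * 7 = $105
Total Cost = FC + VC*Q = 12 + 5*7 = $47
Profit = TR - TC = 105 - 47 = $58

$58


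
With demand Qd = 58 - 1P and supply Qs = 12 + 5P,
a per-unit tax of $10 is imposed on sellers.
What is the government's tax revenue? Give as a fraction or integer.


With tax on sellers, new supply: Qs' = 12 + 5(P - 10)
= 5P - 38
New equilibrium quantity:
Q_new = 42
Tax revenue = tax * Q_new = 10 * 42 = 420

420


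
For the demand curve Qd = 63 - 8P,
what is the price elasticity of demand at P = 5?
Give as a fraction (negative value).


dQ/dP = -8
At P = 5: Q = 63 - 8*5 = 23
E = (dQ/dP)(P/Q) = (-8)(5/23) = -40/23

-40/23


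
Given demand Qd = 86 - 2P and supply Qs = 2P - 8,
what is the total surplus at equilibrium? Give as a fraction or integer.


Find equilibrium: 86 - 2P = 2P - 8
86 + 8 = 4P
P* = 94/4 = 47/2
Q* = 2*47/2 - 8 = 39
Inverse demand: P = 43 - Q/2, so P_max = 43
Inverse supply: P = 4 + Q/2, so P_min = 4
CS = (1/2) * 39 * (43 - 47/2) = 1521/4
PS = (1/2) * 39 * (47/2 - 4) = 1521/4
TS = CS + PS = 1521/4 + 1521/4 = 1521/2

1521/2


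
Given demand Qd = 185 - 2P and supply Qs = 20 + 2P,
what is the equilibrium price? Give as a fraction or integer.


At equilibrium, Qd = Qs.
185 - 2P = 20 + 2P
185 - 20 = 2P + 2P
165 = 4P
P* = 165/4 = 165/4

165/4


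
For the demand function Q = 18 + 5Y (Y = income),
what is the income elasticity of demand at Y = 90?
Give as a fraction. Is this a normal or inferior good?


dQ/dY = 5
At Y = 90: Q = 18 + 5*90 = 468
Ey = (dQ/dY)(Y/Q) = 5 * 90 / 468 = 25/26
Since Ey > 0, this is a normal good.

25/26 (normal good)


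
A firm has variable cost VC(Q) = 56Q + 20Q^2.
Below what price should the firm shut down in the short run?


AVC(Q) = VC(Q)/Q = 56 + 20Q
AVC is increasing in Q, so minimum AVC is at Q -> 0+.
Min AVC = 56
The firm should shut down if P < 56.

56


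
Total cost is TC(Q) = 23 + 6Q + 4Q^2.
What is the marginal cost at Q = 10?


MC = dTC/dQ = 6 + 2*4*Q
At Q = 10:
MC = 6 + 8*10
MC = 6 + 80 = 86

86


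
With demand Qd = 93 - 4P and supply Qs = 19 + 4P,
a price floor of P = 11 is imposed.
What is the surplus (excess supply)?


At P = 11:
Qd = 93 - 4*11 = 49
Qs = 19 + 4*11 = 63
Surplus = Qs - Qd = 63 - 49 = 14

14


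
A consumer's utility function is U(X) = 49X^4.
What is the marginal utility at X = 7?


MU = dU/dX = 49*4*X^(4-1)
MU = 196*X^3
At X = 7:
MU = 196 * 7^3
MU = 196 * 343 = 67228

67228


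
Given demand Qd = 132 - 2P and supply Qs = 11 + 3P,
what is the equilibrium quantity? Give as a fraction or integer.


First find equilibrium price:
132 - 2P = 11 + 3P
P* = 121/5 = 121/5
Then substitute into demand:
Q* = 132 - 2 * 121/5 = 418/5

418/5


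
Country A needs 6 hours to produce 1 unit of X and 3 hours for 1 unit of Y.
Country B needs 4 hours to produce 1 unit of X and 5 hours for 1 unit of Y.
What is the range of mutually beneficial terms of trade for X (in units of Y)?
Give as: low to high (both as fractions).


Opportunity cost of X for Country A = hours_X / hours_Y = 6/3 = 2 units of Y
Opportunity cost of X for Country B = hours_X / hours_Y = 4/5 = 4/5 units of Y
Terms of trade must be between the two opportunity costs.
Range: 4/5 to 2

4/5 to 2


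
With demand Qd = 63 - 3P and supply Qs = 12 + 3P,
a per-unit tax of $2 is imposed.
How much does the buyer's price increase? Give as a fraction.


With a per-unit tax, the buyer's price increase depends on relative slopes.
Supply slope: d = 3, Demand slope: b = 3
Buyer's price increase = d * tax / (b + d)
= 3 * 2 / (3 + 3)
= 6 / 6 = 1

1


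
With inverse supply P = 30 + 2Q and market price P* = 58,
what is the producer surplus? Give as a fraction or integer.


Minimum supply price (at Q=0): P_min = 30
Quantity supplied at P* = 58:
Q* = (58 - 30)/2 = 14
PS = (1/2) * Q* * (P* - P_min)
PS = (1/2) * 14 * (58 - 30)
PS = (1/2) * 14 * 28 = 196

196


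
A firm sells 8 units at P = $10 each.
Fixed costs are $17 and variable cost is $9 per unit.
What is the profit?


Total Revenue = P * Q = 10 * 8 = $80
Total Cost = FC + VC*Q = 17 + 9*8 = $89
Profit = TR - TC = 80 - 89 = $-9

$-9


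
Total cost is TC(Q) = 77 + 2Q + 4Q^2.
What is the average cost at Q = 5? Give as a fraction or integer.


TC(5) = 77 + 2*5 + 4*5^2
TC(5) = 77 + 10 + 100 = 187
AC = TC/Q = 187/5 = 187/5

187/5


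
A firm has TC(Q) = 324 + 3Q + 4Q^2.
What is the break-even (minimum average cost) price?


AC(Q) = 324/Q + 3 + 4Q
To minimize: dAC/dQ = -324/Q^2 + 4 = 0
Q^2 = 324/4 = 81
Q* = 9
Min AC = 324/9 + 3 + 4*9
Min AC = 36 + 3 + 36 = 75

75


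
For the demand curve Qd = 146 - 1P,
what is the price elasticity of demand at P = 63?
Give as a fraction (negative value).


dQ/dP = -1
At P = 63: Q = 146 - 1*63 = 83
E = (dQ/dP)(P/Q) = (-1)(63/83) = -63/83

-63/83


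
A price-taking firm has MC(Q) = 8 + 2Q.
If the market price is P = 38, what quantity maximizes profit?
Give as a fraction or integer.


In perfect competition, profit is maximized where P = MC.
38 = 8 + 2Q
30 = 2Q
Q* = 30/2 = 15

15


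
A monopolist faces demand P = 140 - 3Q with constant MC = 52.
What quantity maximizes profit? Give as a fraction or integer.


TR = P*Q = (140 - 3Q)Q = 140Q - 3Q^2
MR = dTR/dQ = 140 - 6Q
Set MR = MC:
140 - 6Q = 52
88 = 6Q
Q* = 88/6 = 44/3

44/3


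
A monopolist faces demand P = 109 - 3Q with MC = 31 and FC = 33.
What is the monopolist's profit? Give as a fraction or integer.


MR = MC: 109 - 6Q = 31
Q* = 13
P* = 109 - 3*13 = 70
Profit = (P* - MC)*Q* - FC
= (70 - 31)*13 - 33
= 39*13 - 33
= 507 - 33 = 474

474


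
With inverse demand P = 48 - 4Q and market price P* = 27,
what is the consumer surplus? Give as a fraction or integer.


Maximum willingness to pay (at Q=0): P_max = 48
Quantity demanded at P* = 27:
Q* = (48 - 27)/4 = 21/4
CS = (1/2) * Q* * (P_max - P*)
CS = (1/2) * 21/4 * (48 - 27)
CS = (1/2) * 21/4 * 21 = 441/8

441/8


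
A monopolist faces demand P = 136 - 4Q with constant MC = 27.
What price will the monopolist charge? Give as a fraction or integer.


MR = 136 - 8Q
Set MR = MC: 136 - 8Q = 27
Q* = 109/8
Substitute into demand:
P* = 136 - 4*109/8 = 163/2

163/2


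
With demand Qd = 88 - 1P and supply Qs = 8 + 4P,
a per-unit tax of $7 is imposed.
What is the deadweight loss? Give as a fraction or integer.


Pre-tax equilibrium quantity: Q* = 72
Post-tax equilibrium quantity: Q_tax = 332/5
Reduction in quantity: Q* - Q_tax = 28/5
DWL = (1/2) * tax * (Q* - Q_tax)
DWL = (1/2) * 7 * 28/5 = 98/5

98/5


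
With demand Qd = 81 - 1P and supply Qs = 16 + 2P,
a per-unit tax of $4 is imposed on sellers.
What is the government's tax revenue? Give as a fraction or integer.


With tax on sellers, new supply: Qs' = 16 + 2(P - 4)
= 8 + 2P
New equilibrium quantity:
Q_new = 170/3
Tax revenue = tax * Q_new = 4 * 170/3 = 680/3

680/3


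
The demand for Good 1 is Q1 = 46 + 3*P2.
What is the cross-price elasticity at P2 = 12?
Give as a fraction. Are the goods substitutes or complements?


dQ1/dP2 = 3
At P2 = 12: Q1 = 46 + 3*12 = 82
Exy = (dQ1/dP2)(P2/Q1) = 3 * 12 / 82 = 18/41
Since Exy > 0, the goods are substitutes.

18/41 (substitutes)


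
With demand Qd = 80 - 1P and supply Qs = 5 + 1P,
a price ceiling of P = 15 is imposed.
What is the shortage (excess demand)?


At P = 15:
Qd = 80 - 1*15 = 65
Qs = 5 + 1*15 = 20
Shortage = Qd - Qs = 65 - 20 = 45

45


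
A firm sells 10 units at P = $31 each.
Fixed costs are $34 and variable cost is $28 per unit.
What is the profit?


Total Revenue = P * Q = 31 * 10 = $310
Total Cost = FC + VC*Q = 34 + 28*10 = $314
Profit = TR - TC = 310 - 314 = $-4

$-4


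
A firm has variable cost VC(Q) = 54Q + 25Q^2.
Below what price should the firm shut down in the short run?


AVC(Q) = VC(Q)/Q = 54 + 25Q
AVC is increasing in Q, so minimum AVC is at Q -> 0+.
Min AVC = 54
The firm should shut down if P < 54.

54


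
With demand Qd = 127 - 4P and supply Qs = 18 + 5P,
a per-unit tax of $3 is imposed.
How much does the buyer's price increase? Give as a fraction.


With a per-unit tax, the buyer's price increase depends on relative slopes.
Supply slope: d = 5, Demand slope: b = 4
Buyer's price increase = d * tax / (b + d)
= 5 * 3 / (4 + 5)
= 15 / 9 = 5/3

5/3


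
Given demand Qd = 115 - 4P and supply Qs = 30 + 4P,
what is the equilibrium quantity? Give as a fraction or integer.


First find equilibrium price:
115 - 4P = 30 + 4P
P* = 85/8 = 85/8
Then substitute into demand:
Q* = 115 - 4 * 85/8 = 145/2

145/2


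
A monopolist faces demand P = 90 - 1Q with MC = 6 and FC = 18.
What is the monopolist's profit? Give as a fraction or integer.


MR = MC: 90 - 2Q = 6
Q* = 42
P* = 90 - 1*42 = 48
Profit = (P* - MC)*Q* - FC
= (48 - 6)*42 - 18
= 42*42 - 18
= 1764 - 18 = 1746

1746


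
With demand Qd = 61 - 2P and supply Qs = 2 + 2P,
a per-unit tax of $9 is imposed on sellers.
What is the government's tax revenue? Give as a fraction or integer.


With tax on sellers, new supply: Qs' = 2 + 2(P - 9)
= 2P - 16
New equilibrium quantity:
Q_new = 45/2
Tax revenue = tax * Q_new = 9 * 45/2 = 405/2

405/2


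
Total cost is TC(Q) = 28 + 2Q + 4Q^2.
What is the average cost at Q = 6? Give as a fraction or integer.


TC(6) = 28 + 2*6 + 4*6^2
TC(6) = 28 + 12 + 144 = 184
AC = TC/Q = 184/6 = 92/3

92/3


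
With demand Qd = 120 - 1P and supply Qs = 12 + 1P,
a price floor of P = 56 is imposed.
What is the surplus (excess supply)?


At P = 56:
Qd = 120 - 1*56 = 64
Qs = 12 + 1*56 = 68
Surplus = Qs - Qd = 68 - 64 = 4

4


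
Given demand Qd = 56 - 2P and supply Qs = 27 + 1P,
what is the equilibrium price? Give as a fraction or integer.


At equilibrium, Qd = Qs.
56 - 2P = 27 + 1P
56 - 27 = 2P + 1P
29 = 3P
P* = 29/3 = 29/3

29/3


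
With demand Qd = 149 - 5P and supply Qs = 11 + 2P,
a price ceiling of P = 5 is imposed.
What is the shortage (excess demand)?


At P = 5:
Qd = 149 - 5*5 = 124
Qs = 11 + 2*5 = 21
Shortage = Qd - Qs = 124 - 21 = 103

103


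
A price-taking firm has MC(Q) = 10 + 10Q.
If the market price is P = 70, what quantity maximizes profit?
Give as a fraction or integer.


In perfect competition, profit is maximized where P = MC.
70 = 10 + 10Q
60 = 10Q
Q* = 60/10 = 6

6


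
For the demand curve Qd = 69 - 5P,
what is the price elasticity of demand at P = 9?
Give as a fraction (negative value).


dQ/dP = -5
At P = 9: Q = 69 - 5*9 = 24
E = (dQ/dP)(P/Q) = (-5)(9/24) = -15/8

-15/8


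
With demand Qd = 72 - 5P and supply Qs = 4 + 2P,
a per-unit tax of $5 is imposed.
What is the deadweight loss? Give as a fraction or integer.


Pre-tax equilibrium quantity: Q* = 164/7
Post-tax equilibrium quantity: Q_tax = 114/7
Reduction in quantity: Q* - Q_tax = 50/7
DWL = (1/2) * tax * (Q* - Q_tax)
DWL = (1/2) * 5 * 50/7 = 125/7

125/7


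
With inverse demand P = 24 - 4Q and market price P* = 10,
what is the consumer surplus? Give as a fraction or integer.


Maximum willingness to pay (at Q=0): P_max = 24
Quantity demanded at P* = 10:
Q* = (24 - 10)/4 = 7/2
CS = (1/2) * Q* * (P_max - P*)
CS = (1/2) * 7/2 * (24 - 10)
CS = (1/2) * 7/2 * 14 = 49/2

49/2


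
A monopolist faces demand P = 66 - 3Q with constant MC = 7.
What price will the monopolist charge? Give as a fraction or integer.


MR = 66 - 6Q
Set MR = MC: 66 - 6Q = 7
Q* = 59/6
Substitute into demand:
P* = 66 - 3*59/6 = 73/2

73/2


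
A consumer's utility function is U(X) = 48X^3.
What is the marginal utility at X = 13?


MU = dU/dX = 48*3*X^(3-1)
MU = 144*X^2
At X = 13:
MU = 144 * 13^2
MU = 144 * 169 = 24336

24336


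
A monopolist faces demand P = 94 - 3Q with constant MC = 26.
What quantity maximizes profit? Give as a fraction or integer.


TR = P*Q = (94 - 3Q)Q = 94Q - 3Q^2
MR = dTR/dQ = 94 - 6Q
Set MR = MC:
94 - 6Q = 26
68 = 6Q
Q* = 68/6 = 34/3

34/3


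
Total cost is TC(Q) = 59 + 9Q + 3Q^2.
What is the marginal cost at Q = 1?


MC = dTC/dQ = 9 + 2*3*Q
At Q = 1:
MC = 9 + 6*1
MC = 9 + 6 = 15

15


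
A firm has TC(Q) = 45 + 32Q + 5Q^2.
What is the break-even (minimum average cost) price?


AC(Q) = 45/Q + 32 + 5Q
To minimize: dAC/dQ = -45/Q^2 + 5 = 0
Q^2 = 45/5 = 9
Q* = 3
Min AC = 45/3 + 32 + 5*3
Min AC = 15 + 32 + 15 = 62

62


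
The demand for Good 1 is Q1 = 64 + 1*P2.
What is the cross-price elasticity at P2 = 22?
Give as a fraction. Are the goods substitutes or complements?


dQ1/dP2 = 1
At P2 = 22: Q1 = 64 + 1*22 = 86
Exy = (dQ1/dP2)(P2/Q1) = 1 * 22 / 86 = 11/43
Since Exy > 0, the goods are substitutes.

11/43 (substitutes)


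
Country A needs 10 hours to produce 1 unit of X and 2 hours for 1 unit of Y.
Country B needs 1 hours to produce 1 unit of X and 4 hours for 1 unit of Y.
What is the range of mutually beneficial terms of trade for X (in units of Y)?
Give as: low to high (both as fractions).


Opportunity cost of X for Country A = hours_X / hours_Y = 10/2 = 5 units of Y
Opportunity cost of X for Country B = hours_X / hours_Y = 1/4 = 1/4 units of Y
Terms of trade must be between the two opportunity costs.
Range: 1/4 to 5

1/4 to 5


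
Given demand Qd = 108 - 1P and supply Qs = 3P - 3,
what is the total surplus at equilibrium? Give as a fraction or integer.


Find equilibrium: 108 - 1P = 3P - 3
108 + 3 = 4P
P* = 111/4 = 111/4
Q* = 3*111/4 - 3 = 321/4
Inverse demand: P = 108 - Q/1, so P_max = 108
Inverse supply: P = 1 + Q/3, so P_min = 1
CS = (1/2) * 321/4 * (108 - 111/4) = 103041/32
PS = (1/2) * 321/4 * (111/4 - 1) = 34347/32
TS = CS + PS = 103041/32 + 34347/32 = 34347/8

34347/8


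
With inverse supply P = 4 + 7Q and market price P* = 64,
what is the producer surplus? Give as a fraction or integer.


Minimum supply price (at Q=0): P_min = 4
Quantity supplied at P* = 64:
Q* = (64 - 4)/7 = 60/7
PS = (1/2) * Q* * (P* - P_min)
PS = (1/2) * 60/7 * (64 - 4)
PS = (1/2) * 60/7 * 60 = 1800/7

1800/7


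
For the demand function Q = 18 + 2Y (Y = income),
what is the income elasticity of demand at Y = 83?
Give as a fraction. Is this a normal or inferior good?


dQ/dY = 2
At Y = 83: Q = 18 + 2*83 = 184
Ey = (dQ/dY)(Y/Q) = 2 * 83 / 184 = 83/92
Since Ey > 0, this is a normal good.

83/92 (normal good)


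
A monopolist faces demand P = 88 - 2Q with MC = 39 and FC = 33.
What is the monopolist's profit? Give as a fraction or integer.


MR = MC: 88 - 4Q = 39
Q* = 49/4
P* = 88 - 2*49/4 = 127/2
Profit = (P* - MC)*Q* - FC
= (127/2 - 39)*49/4 - 33
= 49/2*49/4 - 33
= 2401/8 - 33 = 2137/8

2137/8


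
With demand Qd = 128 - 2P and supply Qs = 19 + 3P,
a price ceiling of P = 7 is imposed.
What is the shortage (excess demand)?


At P = 7:
Qd = 128 - 2*7 = 114
Qs = 19 + 3*7 = 40
Shortage = Qd - Qs = 114 - 40 = 74

74


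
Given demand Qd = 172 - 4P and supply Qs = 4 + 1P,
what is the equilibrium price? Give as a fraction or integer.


At equilibrium, Qd = Qs.
172 - 4P = 4 + 1P
172 - 4 = 4P + 1P
168 = 5P
P* = 168/5 = 168/5

168/5


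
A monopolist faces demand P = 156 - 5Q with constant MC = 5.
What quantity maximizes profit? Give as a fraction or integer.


TR = P*Q = (156 - 5Q)Q = 156Q - 5Q^2
MR = dTR/dQ = 156 - 10Q
Set MR = MC:
156 - 10Q = 5
151 = 10Q
Q* = 151/10 = 151/10

151/10


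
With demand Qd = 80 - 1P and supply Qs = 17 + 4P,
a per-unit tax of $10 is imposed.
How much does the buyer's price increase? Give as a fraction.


With a per-unit tax, the buyer's price increase depends on relative slopes.
Supply slope: d = 4, Demand slope: b = 1
Buyer's price increase = d * tax / (b + d)
= 4 * 10 / (1 + 4)
= 40 / 5 = 8

8


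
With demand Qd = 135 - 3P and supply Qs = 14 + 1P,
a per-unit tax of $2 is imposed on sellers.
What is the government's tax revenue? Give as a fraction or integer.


With tax on sellers, new supply: Qs' = 14 + 1(P - 2)
= 12 + 1P
New equilibrium quantity:
Q_new = 171/4
Tax revenue = tax * Q_new = 2 * 171/4 = 171/2

171/2


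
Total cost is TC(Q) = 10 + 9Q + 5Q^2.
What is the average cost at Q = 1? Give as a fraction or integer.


TC(1) = 10 + 9*1 + 5*1^2
TC(1) = 10 + 9 + 5 = 24
AC = TC/Q = 24/1 = 24

24


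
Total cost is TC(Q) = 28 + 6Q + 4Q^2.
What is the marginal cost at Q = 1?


MC = dTC/dQ = 6 + 2*4*Q
At Q = 1:
MC = 6 + 8*1
MC = 6 + 8 = 14

14


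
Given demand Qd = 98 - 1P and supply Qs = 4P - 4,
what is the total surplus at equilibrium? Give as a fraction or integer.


Find equilibrium: 98 - 1P = 4P - 4
98 + 4 = 5P
P* = 102/5 = 102/5
Q* = 4*102/5 - 4 = 388/5
Inverse demand: P = 98 - Q/1, so P_max = 98
Inverse supply: P = 1 + Q/4, so P_min = 1
CS = (1/2) * 388/5 * (98 - 102/5) = 75272/25
PS = (1/2) * 388/5 * (102/5 - 1) = 18818/25
TS = CS + PS = 75272/25 + 18818/25 = 18818/5

18818/5


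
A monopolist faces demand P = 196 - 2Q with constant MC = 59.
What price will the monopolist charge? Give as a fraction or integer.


MR = 196 - 4Q
Set MR = MC: 196 - 4Q = 59
Q* = 137/4
Substitute into demand:
P* = 196 - 2*137/4 = 255/2

255/2


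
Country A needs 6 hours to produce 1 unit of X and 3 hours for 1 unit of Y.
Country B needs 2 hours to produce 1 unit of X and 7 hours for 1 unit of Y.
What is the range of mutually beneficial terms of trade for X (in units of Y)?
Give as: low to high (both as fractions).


Opportunity cost of X for Country A = hours_X / hours_Y = 6/3 = 2 units of Y
Opportunity cost of X for Country B = hours_X / hours_Y = 2/7 = 2/7 units of Y
Terms of trade must be between the two opportunity costs.
Range: 2/7 to 2

2/7 to 2


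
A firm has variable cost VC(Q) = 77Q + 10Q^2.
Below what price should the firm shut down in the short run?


AVC(Q) = VC(Q)/Q = 77 + 10Q
AVC is increasing in Q, so minimum AVC is at Q -> 0+.
Min AVC = 77
The firm should shut down if P < 77.

77


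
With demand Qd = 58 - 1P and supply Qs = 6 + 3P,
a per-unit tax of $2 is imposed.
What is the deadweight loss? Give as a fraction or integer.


Pre-tax equilibrium quantity: Q* = 45
Post-tax equilibrium quantity: Q_tax = 87/2
Reduction in quantity: Q* - Q_tax = 3/2
DWL = (1/2) * tax * (Q* - Q_tax)
DWL = (1/2) * 2 * 3/2 = 3/2

3/2


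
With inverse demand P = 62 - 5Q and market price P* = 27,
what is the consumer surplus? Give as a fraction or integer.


Maximum willingness to pay (at Q=0): P_max = 62
Quantity demanded at P* = 27:
Q* = (62 - 27)/5 = 7
CS = (1/2) * Q* * (P_max - P*)
CS = (1/2) * 7 * (62 - 27)
CS = (1/2) * 7 * 35 = 245/2

245/2


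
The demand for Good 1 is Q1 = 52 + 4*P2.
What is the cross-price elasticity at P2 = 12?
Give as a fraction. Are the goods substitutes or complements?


dQ1/dP2 = 4
At P2 = 12: Q1 = 52 + 4*12 = 100
Exy = (dQ1/dP2)(P2/Q1) = 4 * 12 / 100 = 12/25
Since Exy > 0, the goods are substitutes.

12/25 (substitutes)


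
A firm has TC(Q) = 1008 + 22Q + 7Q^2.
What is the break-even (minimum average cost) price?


AC(Q) = 1008/Q + 22 + 7Q
To minimize: dAC/dQ = -1008/Q^2 + 7 = 0
Q^2 = 1008/7 = 144
Q* = 12
Min AC = 1008/12 + 22 + 7*12
Min AC = 84 + 22 + 84 = 190

190


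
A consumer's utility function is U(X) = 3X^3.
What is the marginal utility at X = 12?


MU = dU/dX = 3*3*X^(3-1)
MU = 9*X^2
At X = 12:
MU = 9 * 12^2
MU = 9 * 144 = 1296

1296


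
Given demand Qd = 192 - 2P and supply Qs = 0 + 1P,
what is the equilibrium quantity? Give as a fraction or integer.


First find equilibrium price:
192 - 2P = 0 + 1P
P* = 192/3 = 64
Then substitute into demand:
Q* = 192 - 2 * 64 = 64

64


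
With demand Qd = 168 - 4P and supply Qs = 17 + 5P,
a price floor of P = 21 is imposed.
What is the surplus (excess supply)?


At P = 21:
Qd = 168 - 4*21 = 84
Qs = 17 + 5*21 = 122
Surplus = Qs - Qd = 122 - 84 = 38

38


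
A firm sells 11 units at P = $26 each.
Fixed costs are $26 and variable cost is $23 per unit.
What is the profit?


Total Revenue = P * Q = 26 * 11 = $286
Total Cost = FC + VC*Q = 26 + 23*11 = $279
Profit = TR - TC = 286 - 279 = $7

$7


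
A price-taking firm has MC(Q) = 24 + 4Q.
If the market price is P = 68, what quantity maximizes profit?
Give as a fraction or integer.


In perfect competition, profit is maximized where P = MC.
68 = 24 + 4Q
44 = 4Q
Q* = 44/4 = 11

11


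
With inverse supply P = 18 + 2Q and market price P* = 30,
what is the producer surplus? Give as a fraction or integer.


Minimum supply price (at Q=0): P_min = 18
Quantity supplied at P* = 30:
Q* = (30 - 18)/2 = 6
PS = (1/2) * Q* * (P* - P_min)
PS = (1/2) * 6 * (30 - 18)
PS = (1/2) * 6 * 12 = 36

36


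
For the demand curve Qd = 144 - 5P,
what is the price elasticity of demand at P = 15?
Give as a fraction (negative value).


dQ/dP = -5
At P = 15: Q = 144 - 5*15 = 69
E = (dQ/dP)(P/Q) = (-5)(15/69) = -25/23

-25/23


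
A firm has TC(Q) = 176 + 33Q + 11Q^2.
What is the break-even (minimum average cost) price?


AC(Q) = 176/Q + 33 + 11Q
To minimize: dAC/dQ = -176/Q^2 + 11 = 0
Q^2 = 176/11 = 16
Q* = 4
Min AC = 176/4 + 33 + 11*4
Min AC = 44 + 33 + 44 = 121

121


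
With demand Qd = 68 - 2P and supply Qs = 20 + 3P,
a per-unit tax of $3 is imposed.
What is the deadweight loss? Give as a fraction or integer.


Pre-tax equilibrium quantity: Q* = 244/5
Post-tax equilibrium quantity: Q_tax = 226/5
Reduction in quantity: Q* - Q_tax = 18/5
DWL = (1/2) * tax * (Q* - Q_tax)
DWL = (1/2) * 3 * 18/5 = 27/5

27/5


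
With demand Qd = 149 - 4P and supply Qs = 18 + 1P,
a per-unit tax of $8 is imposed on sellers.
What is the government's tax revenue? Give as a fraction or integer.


With tax on sellers, new supply: Qs' = 18 + 1(P - 8)
= 10 + 1P
New equilibrium quantity:
Q_new = 189/5
Tax revenue = tax * Q_new = 8 * 189/5 = 1512/5

1512/5


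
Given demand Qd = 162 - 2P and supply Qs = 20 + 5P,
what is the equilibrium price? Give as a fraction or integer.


At equilibrium, Qd = Qs.
162 - 2P = 20 + 5P
162 - 20 = 2P + 5P
142 = 7P
P* = 142/7 = 142/7

142/7


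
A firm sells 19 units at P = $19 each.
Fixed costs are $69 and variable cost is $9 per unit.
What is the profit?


Total Revenue = P * Q = 19 * 19 = $361
Total Cost = FC + VC*Q = 69 + 9*19 = $240
Profit = TR - TC = 361 - 240 = $121

$121


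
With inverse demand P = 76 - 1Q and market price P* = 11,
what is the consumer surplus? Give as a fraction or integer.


Maximum willingness to pay (at Q=0): P_max = 76
Quantity demanded at P* = 11:
Q* = (76 - 11)/1 = 65
CS = (1/2) * Q* * (P_max - P*)
CS = (1/2) * 65 * (76 - 11)
CS = (1/2) * 65 * 65 = 4225/2

4225/2


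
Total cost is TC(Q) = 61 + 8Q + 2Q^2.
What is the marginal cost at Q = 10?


MC = dTC/dQ = 8 + 2*2*Q
At Q = 10:
MC = 8 + 4*10
MC = 8 + 40 = 48

48


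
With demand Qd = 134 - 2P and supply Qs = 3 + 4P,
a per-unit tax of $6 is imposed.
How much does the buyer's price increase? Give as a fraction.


With a per-unit tax, the buyer's price increase depends on relative slopes.
Supply slope: d = 4, Demand slope: b = 2
Buyer's price increase = d * tax / (b + d)
= 4 * 6 / (2 + 4)
= 24 / 6 = 4

4
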